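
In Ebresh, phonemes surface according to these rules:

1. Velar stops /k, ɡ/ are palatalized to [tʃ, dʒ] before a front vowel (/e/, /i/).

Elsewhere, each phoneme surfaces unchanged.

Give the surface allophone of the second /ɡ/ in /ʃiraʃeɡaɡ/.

[ɡ]

/ɡ/ (word-final) is in the target of rule 1 but the environment (before a front vowel) is not met → [ɡ].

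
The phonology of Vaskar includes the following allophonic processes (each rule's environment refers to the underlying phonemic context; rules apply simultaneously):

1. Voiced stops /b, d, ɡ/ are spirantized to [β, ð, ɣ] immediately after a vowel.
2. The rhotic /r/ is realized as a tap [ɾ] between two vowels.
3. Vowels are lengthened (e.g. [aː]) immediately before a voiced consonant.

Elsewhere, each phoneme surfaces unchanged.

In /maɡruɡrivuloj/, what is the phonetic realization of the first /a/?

[aː]

/a/ meets the environment for rule 3 (before a voiced consonant) → [aː].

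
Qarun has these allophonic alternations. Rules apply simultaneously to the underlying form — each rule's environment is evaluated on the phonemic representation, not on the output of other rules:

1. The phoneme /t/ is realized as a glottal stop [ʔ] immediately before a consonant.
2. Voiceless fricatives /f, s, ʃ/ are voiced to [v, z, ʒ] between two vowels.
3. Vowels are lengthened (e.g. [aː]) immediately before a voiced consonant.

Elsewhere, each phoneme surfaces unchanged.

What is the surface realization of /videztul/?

[viːdeːztuːl]

/v/ stays [v].
/i/ (between /v/ and /d/) occurs before a voiced consonant → [iː] by rule 3.
/d/ stays [d].
/e/ — between /d/ and /z/, before a voiced consonant — surfaces as [eː] (rule 3).
/z/ — not in any rule's target class → [z].
/t/ (between /z/ and /u/): rule 1 targets it, but not immediately before a consonant → unchanged [t].
/u/ meets the environment for rule 3 (before a voiced consonant) → [uː].
/l/ — not in any rule's target class → [l].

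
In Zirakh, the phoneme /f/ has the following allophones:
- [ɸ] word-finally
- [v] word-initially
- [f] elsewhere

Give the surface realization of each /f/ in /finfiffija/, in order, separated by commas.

[v], [f], [f], [f]

Occurrence 1 (position 1): word-initially → [v].
Occurrence 2 (position 4): no conditioning environment matches → elsewhere allophone [f].
Occurrence 3 (position 6): no conditioning environment matches → elsewhere allophone [f].
Occurrence 4 (position 7): no conditioning environment matches → elsewhere allophone [f].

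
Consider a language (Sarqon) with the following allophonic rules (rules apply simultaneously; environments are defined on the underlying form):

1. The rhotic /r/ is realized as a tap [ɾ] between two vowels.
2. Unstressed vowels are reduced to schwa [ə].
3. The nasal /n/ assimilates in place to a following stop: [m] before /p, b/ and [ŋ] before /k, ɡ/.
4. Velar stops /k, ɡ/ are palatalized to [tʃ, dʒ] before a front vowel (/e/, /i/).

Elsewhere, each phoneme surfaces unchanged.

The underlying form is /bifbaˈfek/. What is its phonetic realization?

/i/ — between /b/ and /f/, in an unstressed syllable — surfaces as [ə] (rule 2).
/a/ meets the environment for rule 2 (in an unstressed syllable) → [ə].
/e/ — between /f/ and /k/; rule 2 does not apply here → [e].
/k/ (word-final) fails the environment for rule 4, so it stays [k].

[bəfbəˈfek]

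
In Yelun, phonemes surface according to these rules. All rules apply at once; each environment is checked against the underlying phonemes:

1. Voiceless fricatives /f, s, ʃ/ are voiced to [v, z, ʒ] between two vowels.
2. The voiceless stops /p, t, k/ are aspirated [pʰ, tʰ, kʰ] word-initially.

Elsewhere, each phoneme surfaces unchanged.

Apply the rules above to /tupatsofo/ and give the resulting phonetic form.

Rule 2 applies to /t/ (word-initial: word-initially) → [tʰ].
/u/ — not in any rule's target class → [u].
/p/ (between /u/ and /a/) fails the environment for rule 2, so it stays [p].
/a/ (between /p/ and /t/) is unaffected → [a].
/t/ (between /a/ and /s/): rule 2 targets it, but not word-initially → unchanged [t].
/s/ — between /t/ and /o/; rule 1 does not apply here → [s].
/o/ — not in any rule's target class → [o].
/f/ meets the environment for rule 1 (between two vowels) → [v].
/o/ (word-final) is unaffected → [o].

[tʰupatsovo]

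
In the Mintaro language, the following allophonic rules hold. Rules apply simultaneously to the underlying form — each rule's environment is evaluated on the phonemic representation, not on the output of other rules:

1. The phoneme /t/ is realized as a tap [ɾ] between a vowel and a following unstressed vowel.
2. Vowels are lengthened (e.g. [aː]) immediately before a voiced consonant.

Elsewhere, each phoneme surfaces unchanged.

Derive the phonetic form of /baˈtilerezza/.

/b/ stays [b].
/a/ (between /b/ and /t/) fails the environment for rule 2, so it stays [a].
/t/ (between /a/ and /i/) fails the environment for rule 1, so it stays [t].
/i/ — between /t/ and /l/, before a voiced consonant — surfaces as [iː] (rule 2).
/l/ (between /i/ and /e/) is unaffected → [l].
/e/ (between /l/ and /r/): before a voiced consonant, so rule 2 applies → [eː].
/r/ (between /e/ and /e/): no rule targets it → [r].
/e/ meets the environment for rule 2 (before a voiced consonant) → [eː].
/z/ (between /e/ and /z/): no rule targets it → [z].
/z/ (between /z/ and /a/): no rule targets it → [z].
/a/ (word-final) is in the target of rule 2 but the environment (before a voiced consonant) is not met → [a].

[baˈtiːleːreːzza]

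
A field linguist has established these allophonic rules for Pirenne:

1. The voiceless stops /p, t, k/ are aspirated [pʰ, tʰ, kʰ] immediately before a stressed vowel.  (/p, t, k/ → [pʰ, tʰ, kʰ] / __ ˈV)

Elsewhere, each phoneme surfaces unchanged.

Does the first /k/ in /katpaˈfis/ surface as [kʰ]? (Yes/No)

/k/ (word-initial): rule 1 targets it, but not immediately before a stressed vowel → unchanged [k].
The actual realization is [k], not [kʰ].

No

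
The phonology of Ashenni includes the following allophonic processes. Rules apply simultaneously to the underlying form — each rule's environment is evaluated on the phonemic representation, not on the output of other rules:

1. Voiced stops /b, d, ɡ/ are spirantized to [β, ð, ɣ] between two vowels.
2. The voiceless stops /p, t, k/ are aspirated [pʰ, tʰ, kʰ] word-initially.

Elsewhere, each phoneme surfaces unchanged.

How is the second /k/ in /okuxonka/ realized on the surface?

/k/ (between /n/ and /a/) fails the environment for rule 2, so it stays [k].

[k]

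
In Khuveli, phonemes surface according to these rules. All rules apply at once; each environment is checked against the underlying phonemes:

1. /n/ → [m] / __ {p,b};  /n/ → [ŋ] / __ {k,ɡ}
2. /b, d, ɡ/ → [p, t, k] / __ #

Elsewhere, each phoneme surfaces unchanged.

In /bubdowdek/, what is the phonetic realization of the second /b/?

/b/ (between /u/ and /d/) is in the target of rule 2 but the environment (word-finally) is not met → [b].

[b]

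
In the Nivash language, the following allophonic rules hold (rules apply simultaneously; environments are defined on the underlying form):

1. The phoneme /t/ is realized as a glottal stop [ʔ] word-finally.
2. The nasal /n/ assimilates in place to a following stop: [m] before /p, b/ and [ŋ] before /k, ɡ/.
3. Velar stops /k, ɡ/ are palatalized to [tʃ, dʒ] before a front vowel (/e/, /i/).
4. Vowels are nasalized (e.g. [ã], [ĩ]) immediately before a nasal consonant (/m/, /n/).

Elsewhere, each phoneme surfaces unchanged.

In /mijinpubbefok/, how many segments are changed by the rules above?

Segments that undergo a rule: /i/ → [ĩ] (rule 4); /n/ → [m] (rule 2).
All other segments surface unchanged.

2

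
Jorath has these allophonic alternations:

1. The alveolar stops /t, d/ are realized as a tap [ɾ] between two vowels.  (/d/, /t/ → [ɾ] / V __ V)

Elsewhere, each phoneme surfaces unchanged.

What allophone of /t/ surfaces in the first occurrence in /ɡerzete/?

/t/ (between /e/ and /e/) occurs between two vowels → [ɾ] by rule 1.

[ɾ]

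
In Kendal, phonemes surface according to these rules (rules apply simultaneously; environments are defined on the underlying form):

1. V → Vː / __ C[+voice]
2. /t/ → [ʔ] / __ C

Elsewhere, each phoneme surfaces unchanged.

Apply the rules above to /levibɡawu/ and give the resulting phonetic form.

/e/ (between /l/ and /v/) occurs before a voiced consonant → [eː] by rule 1.
/i/ meets the environment for rule 1 (before a voiced consonant) → [iː].
Rule 1 applies to /a/ (between /ɡ/ and /w/: before a voiced consonant) → [aː].
/u/ (word-final) is in the target of rule 1 but the environment (before a voiced consonant) is not met → [u].

[leːviːbɡaːwu]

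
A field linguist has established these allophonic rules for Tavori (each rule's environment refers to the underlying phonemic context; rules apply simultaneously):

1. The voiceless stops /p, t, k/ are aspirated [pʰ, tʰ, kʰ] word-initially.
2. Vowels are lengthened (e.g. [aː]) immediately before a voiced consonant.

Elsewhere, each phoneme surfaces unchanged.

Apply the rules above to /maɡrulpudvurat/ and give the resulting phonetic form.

[maːɡruːlpuːdvuːrat]

/m/ (word-initial): no rule targets it → [m].
Rule 2 applies to /a/ (between /m/ and /ɡ/: before a voiced consonant) → [aː].
/ɡ/ — not in any rule's target class → [ɡ].
/r/ (between /ɡ/ and /u/) is unaffected → [r].
Rule 2 applies to /u/ (between /r/ and /l/: before a voiced consonant) → [uː].
/l/ (between /u/ and /p/): no rule targets it → [l].
/p/ (between /l/ and /u/): rule 1 targets it, but not word-initially → unchanged [p].
Rule 2 applies to /u/ (between /p/ and /d/: before a voiced consonant) → [uː].
/d/ stays [d].
/v/ (between /d/ and /u/) is unaffected → [v].
Rule 2 applies to /u/ (between /v/ and /r/: before a voiced consonant) → [uː].
/r/ (between /u/ and /a/): no rule targets it → [r].
/a/ (between /r/ and /t/) is in the target of rule 2 but the environment (before a voiced consonant) is not met → [a].
/t/ (word-final): rule 1 targets it, but not word-initially → unchanged [t].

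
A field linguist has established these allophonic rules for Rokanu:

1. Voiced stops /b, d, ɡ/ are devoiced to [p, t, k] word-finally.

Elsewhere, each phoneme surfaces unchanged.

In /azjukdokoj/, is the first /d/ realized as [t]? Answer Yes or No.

No

/d/ (between /k/ and /o/) is in the target of rule 1 but the environment (word-finally) is not met → [d].
The actual realization is [d], not [t].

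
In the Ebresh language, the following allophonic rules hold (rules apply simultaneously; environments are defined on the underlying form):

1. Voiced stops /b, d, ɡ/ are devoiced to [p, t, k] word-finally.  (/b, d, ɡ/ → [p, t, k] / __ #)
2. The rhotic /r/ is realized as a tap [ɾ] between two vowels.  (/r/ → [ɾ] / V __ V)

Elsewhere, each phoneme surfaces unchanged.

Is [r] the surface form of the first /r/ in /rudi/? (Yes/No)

/r/ (word-initial) fails the environment for rule 2, so it stays [r].
The actual realization is [r], which matches [r].

Yes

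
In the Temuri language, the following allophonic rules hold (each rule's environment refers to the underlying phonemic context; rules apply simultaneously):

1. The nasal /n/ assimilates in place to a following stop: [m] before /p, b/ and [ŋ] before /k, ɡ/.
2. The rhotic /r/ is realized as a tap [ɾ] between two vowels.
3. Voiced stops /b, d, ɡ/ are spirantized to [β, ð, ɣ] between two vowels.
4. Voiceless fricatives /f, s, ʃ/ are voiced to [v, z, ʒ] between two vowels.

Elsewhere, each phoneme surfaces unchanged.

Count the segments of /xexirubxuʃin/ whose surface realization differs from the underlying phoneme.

2

Segments that undergo a rule: /r/ → [ɾ] (rule 2); /ʃ/ → [ʒ] (rule 4).
All other segments surface unchanged.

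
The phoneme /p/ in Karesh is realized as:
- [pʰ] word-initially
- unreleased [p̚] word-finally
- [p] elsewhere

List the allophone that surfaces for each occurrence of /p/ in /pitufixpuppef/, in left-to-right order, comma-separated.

[pʰ], [p], [p], [p]

Occurrence 1 (position 1): word-initially → [pʰ].
Occurrence 2 (position 8): no conditioning environment matches → elsewhere allophone [p].
Occurrence 3 (position 10): no conditioning environment matches → elsewhere allophone [p].
Occurrence 4 (position 11): no conditioning environment matches → elsewhere allophone [p].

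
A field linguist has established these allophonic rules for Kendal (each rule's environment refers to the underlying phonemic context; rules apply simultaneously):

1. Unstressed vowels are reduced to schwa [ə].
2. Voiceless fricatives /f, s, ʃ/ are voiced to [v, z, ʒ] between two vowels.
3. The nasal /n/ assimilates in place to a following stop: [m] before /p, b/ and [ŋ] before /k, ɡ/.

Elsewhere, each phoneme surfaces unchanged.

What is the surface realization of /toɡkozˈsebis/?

[təɡkəzˈsebəs]

/o/ (between /t/ and /ɡ/) occurs in an unstressed syllable → [ə] by rule 1.
/o/ — between /k/ and /z/, in an unstressed syllable — surfaces as [ə] (rule 1).
/s/ (between /z/ and /e/) is in the target of rule 2 but the environment (between two vowels) is not met → [s].
/e/ (between /s/ and /b/) is in the target of rule 1 but the environment (in an unstressed syllable) is not met → [e].
Rule 1 applies to /i/ (between /b/ and /s/: in an unstressed syllable) → [ə].
/s/ (word-final) is in the target of rule 2 but the environment (between two vowels) is not met → [s].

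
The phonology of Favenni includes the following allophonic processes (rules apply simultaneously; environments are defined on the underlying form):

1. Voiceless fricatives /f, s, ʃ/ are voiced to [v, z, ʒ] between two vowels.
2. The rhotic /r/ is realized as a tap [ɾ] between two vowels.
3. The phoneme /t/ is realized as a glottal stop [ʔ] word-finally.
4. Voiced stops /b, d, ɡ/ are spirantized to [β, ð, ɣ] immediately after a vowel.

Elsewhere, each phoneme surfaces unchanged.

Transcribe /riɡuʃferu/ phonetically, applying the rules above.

/r/ — word-initial; rule 2 does not apply here → [r].
/i/ (between /r/ and /ɡ/): no rule targets it → [i].
/ɡ/ meets the environment for rule 4 (immediately after a vowel) → [ɣ].
/u/ (between /ɡ/ and /ʃ/) is unaffected → [u].
/ʃ/ — between /u/ and /f/; rule 1 does not apply here → [ʃ].
/f/ (between /ʃ/ and /e/) is in the target of rule 1 but the environment (between two vowels) is not met → [f].
/e/ (between /f/ and /r/) is unaffected → [e].
/r/ meets the environment for rule 2 (between two vowels) → [ɾ].
/u/ (word-final): no rule targets it → [u].

[riɣuʃfeɾu]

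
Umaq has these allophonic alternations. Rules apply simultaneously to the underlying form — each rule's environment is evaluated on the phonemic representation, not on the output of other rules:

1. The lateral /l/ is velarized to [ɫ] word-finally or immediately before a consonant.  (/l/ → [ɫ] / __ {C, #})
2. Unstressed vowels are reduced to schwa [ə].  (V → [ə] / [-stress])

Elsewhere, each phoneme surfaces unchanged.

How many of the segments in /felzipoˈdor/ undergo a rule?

Segments that undergo a rule: /e/ → [ə] (rule 2); /l/ → [ɫ] (rule 1); /i/ → [ə] (rule 2); /o/ → [ə] (rule 2).
All other segments surface unchanged.

4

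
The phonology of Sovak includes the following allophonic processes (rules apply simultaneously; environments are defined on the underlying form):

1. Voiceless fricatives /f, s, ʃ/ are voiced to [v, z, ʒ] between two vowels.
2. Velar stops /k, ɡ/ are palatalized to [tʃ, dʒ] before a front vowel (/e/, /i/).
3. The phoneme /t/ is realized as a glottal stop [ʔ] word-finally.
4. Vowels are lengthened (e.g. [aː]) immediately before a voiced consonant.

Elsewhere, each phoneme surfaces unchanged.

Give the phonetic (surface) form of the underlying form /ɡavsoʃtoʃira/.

/ɡ/ (word-initial) is in the target of rule 2 but the environment (before a front vowel) is not met → [ɡ].
/a/ — between /ɡ/ and /v/, before a voiced consonant — surfaces as [aː] (rule 4).
/v/ stays [v].
/s/ — between /v/ and /o/; rule 1 does not apply here → [s].
/o/ — between /s/ and /ʃ/; rule 4 does not apply here → [o].
/ʃ/ (between /o/ and /t/) is in the target of rule 1 but the environment (between two vowels) is not met → [ʃ].
/t/ (between /ʃ/ and /o/): rule 3 targets it, but not word-finally → unchanged [t].
/o/ (between /t/ and /ʃ/): rule 4 targets it, but not before a voiced consonant → unchanged [o].
/ʃ/ — between /o/ and /i/, between two vowels — surfaces as [ʒ] (rule 1).
/i/ meets the environment for rule 4 (before a voiced consonant) → [iː].
/r/ (between /i/ and /a/): no rule targets it → [r].
/a/ (word-final): rule 4 targets it, but not before a voiced consonant → unchanged [a].

[ɡaːvsoʃtoʒiːra]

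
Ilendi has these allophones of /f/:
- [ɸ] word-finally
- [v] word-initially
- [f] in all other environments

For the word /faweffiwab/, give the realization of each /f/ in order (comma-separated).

[v], [f], [f]

Occurrence 1 (position 1): word-initially → [v].
Occurrence 2 (position 5): no conditioning environment matches → elsewhere allophone [f].
Occurrence 3 (position 6): no conditioning environment matches → elsewhere allophone [f].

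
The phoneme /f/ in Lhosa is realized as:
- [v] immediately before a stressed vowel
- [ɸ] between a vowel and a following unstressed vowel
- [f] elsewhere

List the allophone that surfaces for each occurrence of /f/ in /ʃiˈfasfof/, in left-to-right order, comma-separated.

[v], [f], [f]

Occurrence 1 (position 3): immediately before a stressed vowel → [v].
Occurrence 2 (position 6): no conditioning environment matches → elsewhere allophone [f].
Occurrence 3 (position 8): no conditioning environment matches → elsewhere allophone [f].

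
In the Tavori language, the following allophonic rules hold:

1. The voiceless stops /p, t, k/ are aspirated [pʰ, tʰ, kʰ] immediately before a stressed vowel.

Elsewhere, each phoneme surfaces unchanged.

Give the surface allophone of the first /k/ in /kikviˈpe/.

/k/ (word-initial) fails the environment for rule 1, so it stays [k].

[k]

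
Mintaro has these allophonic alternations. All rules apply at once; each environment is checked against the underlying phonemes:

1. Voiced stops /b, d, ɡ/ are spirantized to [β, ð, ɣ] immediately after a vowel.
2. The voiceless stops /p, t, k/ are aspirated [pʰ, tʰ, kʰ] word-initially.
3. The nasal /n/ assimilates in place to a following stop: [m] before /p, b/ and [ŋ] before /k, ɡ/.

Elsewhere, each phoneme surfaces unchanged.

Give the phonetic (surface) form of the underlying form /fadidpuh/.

/f/ (word-initial): no rule targets it → [f].
/a/ — not in any rule's target class → [a].
/d/ — between /a/ and /i/, immediately after a vowel — surfaces as [ð] (rule 1).
/i/ (between /d/ and /d/): no rule targets it → [i].
Rule 1 applies to /d/ (between /i/ and /p/: immediately after a vowel) → [ð].
/p/ (between /d/ and /u/) fails the environment for rule 2, so it stays [p].
/u/ — not in any rule's target class → [u].
/h/ (word-final) is unaffected → [h].

[faðiðpuh]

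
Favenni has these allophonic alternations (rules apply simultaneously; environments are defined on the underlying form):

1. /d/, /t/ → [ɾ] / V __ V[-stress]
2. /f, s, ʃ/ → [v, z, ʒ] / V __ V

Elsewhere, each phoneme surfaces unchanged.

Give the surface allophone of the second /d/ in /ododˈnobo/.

/d/ (between /o/ and /n/): rule 1 targets it, but not between a vowel and a following unstressed vowel → unchanged [d].

[d]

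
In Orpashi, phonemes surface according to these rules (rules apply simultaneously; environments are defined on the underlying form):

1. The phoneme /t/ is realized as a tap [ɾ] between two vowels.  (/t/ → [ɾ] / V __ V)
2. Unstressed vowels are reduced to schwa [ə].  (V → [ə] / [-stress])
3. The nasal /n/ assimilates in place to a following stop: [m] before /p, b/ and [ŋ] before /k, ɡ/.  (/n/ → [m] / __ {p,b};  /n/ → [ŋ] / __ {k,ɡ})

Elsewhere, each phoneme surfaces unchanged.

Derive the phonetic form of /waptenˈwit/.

[wəptənˈwit]

/w/ (word-initial) is unaffected → [w].
/a/ — between /w/ and /p/, in an unstressed syllable — surfaces as [ə] (rule 2).
/p/ — not in any rule's target class → [p].
/t/ (between /p/ and /e/) fails the environment for rule 1, so it stays [t].
/e/ (between /t/ and /n/): in an unstressed syllable, so rule 2 applies → [ə].
/n/ (between /e/ and /w/): rule 3 targets it, but not before a labial or velar stop → unchanged [n].
/w/ stays [w].
/i/ — between /w/ and /t/; rule 2 does not apply here → [i].
/t/ — word-final; rule 1 does not apply here → [t].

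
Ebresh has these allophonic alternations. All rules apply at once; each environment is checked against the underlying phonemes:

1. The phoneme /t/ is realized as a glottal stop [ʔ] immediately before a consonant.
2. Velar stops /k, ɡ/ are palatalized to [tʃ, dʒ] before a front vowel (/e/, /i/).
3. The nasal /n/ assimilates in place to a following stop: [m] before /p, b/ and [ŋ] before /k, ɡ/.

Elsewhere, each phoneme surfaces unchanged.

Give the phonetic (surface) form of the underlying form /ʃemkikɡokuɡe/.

[ʃemtʃikɡokudʒe]

/ʃ/ (word-initial): no rule targets it → [ʃ].
/e/ stays [e].
/m/ stays [m].
/k/ meets the environment for rule 2 (before a front vowel) → [tʃ].
/i/ stays [i].
/k/ (between /i/ and /ɡ/): rule 2 targets it, but not before a front vowel → unchanged [k].
/ɡ/ (between /k/ and /o/) fails the environment for rule 2, so it stays [ɡ].
/o/ — not in any rule's target class → [o].
/k/ — between /o/ and /u/; rule 2 does not apply here → [k].
/u/ (between /k/ and /ɡ/) is unaffected → [u].
/ɡ/ (between /u/ and /e/): before a front vowel, so rule 2 applies → [dʒ].
/e/ (word-final) is unaffected → [e].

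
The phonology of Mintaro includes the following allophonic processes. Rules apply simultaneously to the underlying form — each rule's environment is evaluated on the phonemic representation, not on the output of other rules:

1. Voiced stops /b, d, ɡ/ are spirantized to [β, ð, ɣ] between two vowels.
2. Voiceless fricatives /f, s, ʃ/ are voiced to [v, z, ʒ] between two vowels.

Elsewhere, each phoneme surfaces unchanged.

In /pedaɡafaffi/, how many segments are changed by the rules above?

3

Segments that undergo a rule: /d/ → [ð] (rule 1); /ɡ/ → [ɣ] (rule 1); /f/ → [v] (rule 2).
All other segments surface unchanged.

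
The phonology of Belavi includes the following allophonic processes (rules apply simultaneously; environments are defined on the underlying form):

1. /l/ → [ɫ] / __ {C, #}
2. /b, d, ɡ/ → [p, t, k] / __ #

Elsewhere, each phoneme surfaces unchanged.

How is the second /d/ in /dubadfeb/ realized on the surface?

/d/ (between /a/ and /f/) is in the target of rule 2 but the environment (word-finally) is not met → [d].

[d]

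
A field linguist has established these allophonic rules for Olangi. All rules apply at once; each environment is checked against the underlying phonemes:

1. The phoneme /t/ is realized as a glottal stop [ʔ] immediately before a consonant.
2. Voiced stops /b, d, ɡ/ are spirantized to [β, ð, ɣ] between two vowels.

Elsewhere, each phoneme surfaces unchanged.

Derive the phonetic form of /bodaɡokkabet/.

/b/ (word-initial): rule 2 targets it, but not between two vowels → unchanged [b].
/o/ stays [o].
Rule 2 applies to /d/ (between /o/ and /a/: between two vowels) → [ð].
/a/ — not in any rule's target class → [a].
/ɡ/ — between /a/ and /o/, between two vowels — surfaces as [ɣ] (rule 2).
/o/ — not in any rule's target class → [o].
/k/ (between /o/ and /k/) is unaffected → [k].
/k/ — not in any rule's target class → [k].
/a/ (between /k/ and /b/) is unaffected → [a].
Rule 2 applies to /b/ (between /a/ and /e/: between two vowels) → [β].
/e/ — not in any rule's target class → [e].
/t/ — word-final; rule 1 does not apply here → [t].

[boðaɣokkaβet]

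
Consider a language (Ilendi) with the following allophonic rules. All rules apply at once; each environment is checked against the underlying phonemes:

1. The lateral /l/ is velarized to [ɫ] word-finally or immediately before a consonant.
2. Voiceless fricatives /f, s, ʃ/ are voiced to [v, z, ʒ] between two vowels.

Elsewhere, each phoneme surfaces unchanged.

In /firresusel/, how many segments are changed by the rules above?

3

Segments that undergo a rule: /s/ → [z] (rule 2); /s/ → [z] (rule 2); /l/ → [ɫ] (rule 1).
All other segments surface unchanged.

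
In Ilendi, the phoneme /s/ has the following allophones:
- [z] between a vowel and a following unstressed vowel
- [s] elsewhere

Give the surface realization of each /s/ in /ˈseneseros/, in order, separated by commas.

[s], [z], [s]

Occurrence 1 (position 1): no conditioning environment matches → elsewhere allophone [s].
Occurrence 2 (position 5): between a vowel and a following unstressed vowel → [z].
Occurrence 3 (position 9): no conditioning environment matches → elsewhere allophone [s].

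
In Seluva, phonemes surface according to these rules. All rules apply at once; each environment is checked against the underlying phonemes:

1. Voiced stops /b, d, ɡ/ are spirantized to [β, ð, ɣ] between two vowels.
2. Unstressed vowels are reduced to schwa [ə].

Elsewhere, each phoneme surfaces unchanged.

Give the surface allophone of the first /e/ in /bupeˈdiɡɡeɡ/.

/e/ (between /p/ and /d/): in an unstressed syllable, so rule 2 applies → [ə].

[ə]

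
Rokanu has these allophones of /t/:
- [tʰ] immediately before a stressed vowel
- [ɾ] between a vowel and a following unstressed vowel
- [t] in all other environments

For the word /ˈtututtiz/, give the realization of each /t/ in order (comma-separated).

Occurrence 1 (position 1): immediately before a stressed vowel → [tʰ].
Occurrence 2 (position 3): between a vowel and an unstressed vowel → [ɾ].
Occurrence 3 (position 5): no conditioning environment matches → elsewhere allophone [t].
Occurrence 4 (position 6): no conditioning environment matches → elsewhere allophone [t].

[tʰ], [ɾ], [t], [t]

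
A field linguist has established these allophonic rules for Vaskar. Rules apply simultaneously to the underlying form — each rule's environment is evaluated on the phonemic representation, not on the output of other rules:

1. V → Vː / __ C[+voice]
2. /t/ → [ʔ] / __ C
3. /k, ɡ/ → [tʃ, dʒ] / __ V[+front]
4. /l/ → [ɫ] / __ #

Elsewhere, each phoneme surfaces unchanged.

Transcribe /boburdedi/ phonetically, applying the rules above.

[boːbuːrdeːdi]

/b/ (word-initial): no rule targets it → [b].
/o/ meets the environment for rule 1 (before a voiced consonant) → [oː].
/b/ — not in any rule's target class → [b].
Rule 1 applies to /u/ (between /b/ and /r/: before a voiced consonant) → [uː].
/r/ (between /u/ and /d/) is unaffected → [r].
/d/ stays [d].
/e/ (between /d/ and /d/): before a voiced consonant, so rule 1 applies → [eː].
/d/ (between /e/ and /i/): no rule targets it → [d].
/i/ (word-final): rule 1 targets it, but not before a voiced consonant → unchanged [i].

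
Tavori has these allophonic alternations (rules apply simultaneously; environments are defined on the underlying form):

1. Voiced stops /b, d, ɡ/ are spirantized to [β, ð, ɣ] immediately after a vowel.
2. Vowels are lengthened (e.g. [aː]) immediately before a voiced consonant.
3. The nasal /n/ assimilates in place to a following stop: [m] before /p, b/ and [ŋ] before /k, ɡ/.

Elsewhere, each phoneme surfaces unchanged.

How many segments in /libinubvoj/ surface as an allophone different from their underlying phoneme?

6

Segments that undergo a rule: /i/ → [iː] (rule 2); /b/ → [β] (rule 1); /i/ → [iː] (rule 2); /u/ → [uː] (rule 2); /b/ → [β] (rule 1); /o/ → [oː] (rule 2).
All other segments surface unchanged.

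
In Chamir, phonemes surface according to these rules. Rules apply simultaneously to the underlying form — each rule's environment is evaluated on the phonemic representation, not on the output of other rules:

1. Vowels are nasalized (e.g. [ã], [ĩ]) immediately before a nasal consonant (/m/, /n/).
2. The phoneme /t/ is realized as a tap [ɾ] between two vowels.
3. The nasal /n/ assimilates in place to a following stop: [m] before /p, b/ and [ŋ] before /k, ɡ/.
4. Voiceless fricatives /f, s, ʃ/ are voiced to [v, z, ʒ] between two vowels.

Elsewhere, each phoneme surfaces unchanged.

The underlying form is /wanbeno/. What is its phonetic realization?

[wãmbẽno]

/w/ (word-initial): no rule targets it → [w].
/a/ (between /w/ and /n/) occurs before a nasal consonant → [ã] by rule 1.
/n/ (between /a/ and /b/): before a labial or velar stop, so rule 3 applies → [m].
/b/ — not in any rule's target class → [b].
/e/ — between /b/ and /n/, before a nasal consonant — surfaces as [ẽ] (rule 1).
/n/ — between /e/ and /o/; rule 3 does not apply here → [n].
/o/ (word-final) is in the target of rule 1 but the environment (before a nasal consonant) is not met → [o].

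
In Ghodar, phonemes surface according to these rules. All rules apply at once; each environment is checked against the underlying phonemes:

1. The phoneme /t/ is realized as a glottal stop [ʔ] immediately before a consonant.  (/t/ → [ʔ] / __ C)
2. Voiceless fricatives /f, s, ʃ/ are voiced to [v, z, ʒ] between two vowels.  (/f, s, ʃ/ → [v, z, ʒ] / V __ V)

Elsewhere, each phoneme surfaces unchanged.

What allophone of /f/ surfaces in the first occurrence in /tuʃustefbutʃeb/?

/f/ (between /e/ and /b/) fails the environment for rule 2, so it stays [f].

[f]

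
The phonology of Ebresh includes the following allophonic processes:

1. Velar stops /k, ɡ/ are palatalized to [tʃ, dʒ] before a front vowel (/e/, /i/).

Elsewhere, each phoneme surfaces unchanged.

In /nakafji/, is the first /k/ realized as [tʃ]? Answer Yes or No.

/k/ (between /a/ and /a/): rule 1 targets it, but not before a front vowel → unchanged [k].
The actual realization is [k], not [tʃ].

No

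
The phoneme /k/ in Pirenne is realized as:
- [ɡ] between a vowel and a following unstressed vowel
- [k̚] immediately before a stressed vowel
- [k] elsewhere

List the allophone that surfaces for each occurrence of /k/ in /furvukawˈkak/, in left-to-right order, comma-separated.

Occurrence 1 (position 6): between a vowel and a following unstressed vowel → [ɡ].
Occurrence 2 (position 9): immediately before a stressed vowel → [k̚].
Occurrence 3 (position 11): no conditioning environment matches → elsewhere allophone [k].

[ɡ], [k̚], [k]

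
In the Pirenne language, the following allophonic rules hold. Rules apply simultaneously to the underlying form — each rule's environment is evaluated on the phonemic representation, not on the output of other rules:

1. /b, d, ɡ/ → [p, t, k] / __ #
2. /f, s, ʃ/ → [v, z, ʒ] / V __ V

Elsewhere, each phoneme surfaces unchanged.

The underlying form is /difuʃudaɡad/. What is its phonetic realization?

[divuʒudaɡat]

/d/ — word-initial; rule 1 does not apply here → [d].
/i/ — not in any rule's target class → [i].
Rule 2 applies to /f/ (between /i/ and /u/: between two vowels) → [v].
/u/ (between /f/ and /ʃ/) is unaffected → [u].
/ʃ/ — between /u/ and /u/, between two vowels — surfaces as [ʒ] (rule 2).
/u/ stays [u].
/d/ — between /u/ and /a/; rule 1 does not apply here → [d].
/a/ stays [a].
/ɡ/ — between /a/ and /a/; rule 1 does not apply here → [ɡ].
/a/ stays [a].
/d/ — word-final, word-finally — surfaces as [t] (rule 1).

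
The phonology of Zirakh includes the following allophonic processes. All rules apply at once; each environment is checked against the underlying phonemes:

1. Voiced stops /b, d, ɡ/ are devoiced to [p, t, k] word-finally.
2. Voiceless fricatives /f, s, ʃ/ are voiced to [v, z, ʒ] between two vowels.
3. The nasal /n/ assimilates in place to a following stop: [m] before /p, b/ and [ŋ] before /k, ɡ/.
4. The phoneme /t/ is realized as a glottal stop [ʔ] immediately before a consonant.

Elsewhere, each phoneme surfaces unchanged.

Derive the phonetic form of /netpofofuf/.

[neʔpovovuf]

/n/ — word-initial; rule 3 does not apply here → [n].
/t/ — between /e/ and /p/, immediately before a consonant — surfaces as [ʔ] (rule 4).
/f/ (between /o/ and /o/): between two vowels, so rule 2 applies → [v].
Rule 2 applies to /f/ (between /o/ and /u/: between two vowels) → [v].
/f/ (word-final) is in the target of rule 2 but the environment (between two vowels) is not met → [f].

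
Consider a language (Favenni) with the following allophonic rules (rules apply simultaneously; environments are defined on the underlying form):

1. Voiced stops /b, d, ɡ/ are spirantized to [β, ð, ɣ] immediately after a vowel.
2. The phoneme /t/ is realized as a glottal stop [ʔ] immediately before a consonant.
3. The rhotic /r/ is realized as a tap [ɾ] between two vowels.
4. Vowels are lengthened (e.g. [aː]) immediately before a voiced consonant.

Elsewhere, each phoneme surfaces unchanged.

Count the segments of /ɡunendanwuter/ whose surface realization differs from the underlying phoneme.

Segments that undergo a rule: /u/ → [uː] (rule 4); /e/ → [eː] (rule 4); /a/ → [aː] (rule 4); /e/ → [eː] (rule 4).
All other segments surface unchanged.

4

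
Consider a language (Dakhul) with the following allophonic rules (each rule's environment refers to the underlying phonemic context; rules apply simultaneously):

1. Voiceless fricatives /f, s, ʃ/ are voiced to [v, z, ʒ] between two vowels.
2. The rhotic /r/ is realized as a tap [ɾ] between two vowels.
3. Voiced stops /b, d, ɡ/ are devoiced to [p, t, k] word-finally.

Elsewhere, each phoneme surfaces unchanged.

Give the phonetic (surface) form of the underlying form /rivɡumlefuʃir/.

/r/ (word-initial) is in the target of rule 2 but the environment (between two vowels) is not met → [r].
/i/ (between /r/ and /v/) is unaffected → [i].
/v/ (between /i/ and /ɡ/) is unaffected → [v].
/ɡ/ (between /v/ and /u/): rule 3 targets it, but not word-finally → unchanged [ɡ].
/u/ stays [u].
/m/ — not in any rule's target class → [m].
/l/ — not in any rule's target class → [l].
/e/ (between /l/ and /f/): no rule targets it → [e].
/f/ (between /e/ and /u/): between two vowels, so rule 1 applies → [v].
/u/ stays [u].
/ʃ/ meets the environment for rule 1 (between two vowels) → [ʒ].
/i/ — not in any rule's target class → [i].
/r/ (word-final) is in the target of rule 2 but the environment (between two vowels) is not met → [r].

[rivɡumlevuʒir]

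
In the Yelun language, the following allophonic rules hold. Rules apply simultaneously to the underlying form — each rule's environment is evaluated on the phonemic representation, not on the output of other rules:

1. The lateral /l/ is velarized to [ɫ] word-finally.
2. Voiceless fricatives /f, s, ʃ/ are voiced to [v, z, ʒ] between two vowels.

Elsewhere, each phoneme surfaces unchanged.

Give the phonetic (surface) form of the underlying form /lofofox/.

[lovovox]

/l/ (word-initial): rule 1 targets it, but not word-finally → unchanged [l].
/o/ (between /l/ and /f/) is unaffected → [o].
/f/ (between /o/ and /o/) occurs between two vowels → [v] by rule 2.
/o/ — not in any rule's target class → [o].
/f/ meets the environment for rule 2 (between two vowels) → [v].
/o/ stays [o].
/x/ stays [x].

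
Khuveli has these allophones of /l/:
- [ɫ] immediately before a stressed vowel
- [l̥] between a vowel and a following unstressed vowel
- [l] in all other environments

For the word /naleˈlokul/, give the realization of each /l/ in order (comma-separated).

Occurrence 1 (position 3): between a vowel and a following unstressed vowel → [l̥].
Occurrence 2 (position 5): immediately before a stressed vowel → [ɫ].
Occurrence 3 (position 9): no conditioning environment matches → elsewhere allophone [l].

[l̥], [ɫ], [l]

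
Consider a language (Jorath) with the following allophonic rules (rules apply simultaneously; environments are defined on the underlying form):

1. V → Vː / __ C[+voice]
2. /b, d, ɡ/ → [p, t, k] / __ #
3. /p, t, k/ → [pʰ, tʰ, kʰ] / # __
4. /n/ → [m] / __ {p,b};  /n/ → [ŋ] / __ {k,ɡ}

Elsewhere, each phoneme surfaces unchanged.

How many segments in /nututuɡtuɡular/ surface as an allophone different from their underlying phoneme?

4

Segments that undergo a rule: /u/ → [uː] (rule 1); /u/ → [uː] (rule 1); /u/ → [uː] (rule 1); /a/ → [aː] (rule 1).
All other segments surface unchanged.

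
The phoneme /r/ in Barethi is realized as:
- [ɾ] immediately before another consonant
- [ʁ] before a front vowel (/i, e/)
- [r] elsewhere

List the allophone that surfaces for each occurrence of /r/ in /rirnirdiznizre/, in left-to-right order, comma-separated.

[ʁ], [ɾ], [ɾ], [ʁ]

Occurrence 1 (position 1): before a front vowel (/i, e/) → [ʁ].
Occurrence 2 (position 3): immediately before another consonant → [ɾ].
Occurrence 3 (position 6): immediately before another consonant → [ɾ].
Occurrence 4 (position 13): before a front vowel (/i, e/) → [ʁ].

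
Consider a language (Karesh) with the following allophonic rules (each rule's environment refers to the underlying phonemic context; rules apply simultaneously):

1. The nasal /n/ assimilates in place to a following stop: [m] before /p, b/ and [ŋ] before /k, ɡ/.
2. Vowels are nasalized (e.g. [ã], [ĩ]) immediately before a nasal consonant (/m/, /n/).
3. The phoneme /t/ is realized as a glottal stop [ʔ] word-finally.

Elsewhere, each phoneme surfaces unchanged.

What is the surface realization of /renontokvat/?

/r/ (word-initial): no rule targets it → [r].
/e/ meets the environment for rule 2 (before a nasal consonant) → [ẽ].
/n/ (between /e/ and /o/) is in the target of rule 1 but the environment (before a labial or velar stop) is not met → [n].
Rule 2 applies to /o/ (between /n/ and /n/: before a nasal consonant) → [õ].
/n/ — between /o/ and /t/; rule 1 does not apply here → [n].
/t/ (between /n/ and /o/) fails the environment for rule 3, so it stays [t].
/o/ (between /t/ and /k/): rule 2 targets it, but not before a nasal consonant → unchanged [o].
/k/ (between /o/ and /v/) is unaffected → [k].
/v/ (between /k/ and /a/) is unaffected → [v].
/a/ (between /v/ and /t/) fails the environment for rule 2, so it stays [a].
/t/ (word-final): word-finally, so rule 3 applies → [ʔ].

[rẽnõntokvaʔ]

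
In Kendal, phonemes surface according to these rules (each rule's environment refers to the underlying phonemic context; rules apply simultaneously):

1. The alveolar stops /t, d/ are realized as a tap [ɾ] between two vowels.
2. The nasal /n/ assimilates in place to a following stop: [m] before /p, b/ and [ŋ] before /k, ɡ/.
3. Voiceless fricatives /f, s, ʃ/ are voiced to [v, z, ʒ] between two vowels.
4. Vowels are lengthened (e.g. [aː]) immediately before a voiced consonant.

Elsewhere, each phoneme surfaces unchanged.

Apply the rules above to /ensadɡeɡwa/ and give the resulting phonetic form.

/e/ (word-initial): before a voiced consonant, so rule 4 applies → [eː].
/n/ (between /e/ and /s/) fails the environment for rule 2, so it stays [n].
/s/ — between /n/ and /a/; rule 3 does not apply here → [s].
/a/ (between /s/ and /d/): before a voiced consonant, so rule 4 applies → [aː].
/d/ (between /a/ and /ɡ/) is in the target of rule 1 but the environment (between two vowels) is not met → [d].
/ɡ/ — not in any rule's target class → [ɡ].
/e/ meets the environment for rule 4 (before a voiced consonant) → [eː].
/ɡ/ (between /e/ and /w/): no rule targets it → [ɡ].
/w/ — not in any rule's target class → [w].
/a/ (word-final) is in the target of rule 4 but the environment (before a voiced consonant) is not met → [a].

[eːnsaːdɡeːɡwa]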